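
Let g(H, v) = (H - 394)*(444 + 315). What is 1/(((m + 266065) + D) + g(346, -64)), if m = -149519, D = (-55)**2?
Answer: 1/83139 ≈ 1.2028e-5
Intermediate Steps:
D = 3025
g(H, v) = -299046 + 759*H (g(H, v) = (-394 + H)*759 = -299046 + 759*H)
1/(((m + 266065) + D) + g(346, -64)) = 1/(((-149519 + 266065) + 3025) + (-299046 + 759*346)) = 1/((116546 + 3025) + (-299046 + 262614)) = 1/(119571 - 36432) = 1/83139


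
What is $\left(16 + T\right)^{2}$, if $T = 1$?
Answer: $289$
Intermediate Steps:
$\left(16 + T\right)^{2} = \left(16 + 1\right)^{2} = 17^{2} = 289$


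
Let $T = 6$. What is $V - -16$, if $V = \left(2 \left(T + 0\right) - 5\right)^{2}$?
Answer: $65$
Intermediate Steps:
$V = 49$ ($V = \left(2 \left(6 + 0\right) - 5\right)^{2} = \left(2 \cdot 6 - 5\right)^{2} = \left(12 - 5\right)^{2} = 7^{2} = 49$)
$V - -16 = 49 - -16 = 49 + 16 = 65$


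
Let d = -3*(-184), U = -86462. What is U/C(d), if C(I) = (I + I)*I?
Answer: -43231/304704 ≈ -0.14188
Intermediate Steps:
d = 552
C(I) = 2*I² (C(I) = (2*I)*I = 2*I²)
U/C(d) = -86462/(2*552²) = -86462/(2*304704) = -86462/609408 = -86462*1/609408 = -43231/304704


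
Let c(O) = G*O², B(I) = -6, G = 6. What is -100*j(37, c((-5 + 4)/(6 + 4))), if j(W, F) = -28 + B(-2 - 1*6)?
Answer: 3400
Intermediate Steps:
c(O) = 6*O²
j(W, F) = -34 (j(W, F) = -28 - 6 = -34)
-100*j(37, c((-5 + 4)/(6 + 4))) = -100*(-34) = 3400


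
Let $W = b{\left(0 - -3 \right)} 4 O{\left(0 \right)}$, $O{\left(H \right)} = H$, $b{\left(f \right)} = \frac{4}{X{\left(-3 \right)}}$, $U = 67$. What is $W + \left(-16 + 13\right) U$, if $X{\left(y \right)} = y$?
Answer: $-201$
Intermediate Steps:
$b{\left(f \right)} = - \frac{4}{3}$ ($b{\left(f \right)} = \frac{4}{-3} = 4 \left(- \frac{1}{3}\right) = - \frac{4}{3}$)
$W = 0$ ($W = \left(- \frac{4}{3}\right) 4 \cdot 0 = \left(- \frac{16}{3}\right) 0 = 0$)
$W + \left(-16 + 13\right) U = 0 + \left(-16 + 13\right) 67 = 0 - 201 = -201$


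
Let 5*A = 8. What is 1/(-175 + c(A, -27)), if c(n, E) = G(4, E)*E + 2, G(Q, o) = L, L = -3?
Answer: -1/92 ≈ -0.010870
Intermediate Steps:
G(Q, o) = -3
A = 8/5 (A = (⅕)*8 = 8/5 ≈ 1.6000)
c(n, E) = 2 - 3*E (c(n, E) = -3*E + 2 = 2 - 3*E)
1/(-175 + c(A, -27)) = 1/(-175 + (2 - 3*(-27))) = 1/(-175 + (2 + 81)) = 1/(-175 + 83) = 1/(-92) = -1/92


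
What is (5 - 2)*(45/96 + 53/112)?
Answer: 633/224 ≈ 2.8259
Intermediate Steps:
(5 - 2)*(45/96 + 53/112) = 3*(45*(1/96) + 53*(1/112)) = 3*(15/32 + 53/112) = 3*(211/224) = 633/224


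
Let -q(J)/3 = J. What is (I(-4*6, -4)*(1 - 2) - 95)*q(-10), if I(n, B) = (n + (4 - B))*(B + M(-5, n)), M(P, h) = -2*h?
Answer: 18270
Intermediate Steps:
q(J) = -3*J
I(n, B) = (B - 2*n)*(4 + n - B) (I(n, B) = (n + (4 - B))*(B - 2*n) = (4 + n - B)*(B - 2*n) = (B - 2*n)*(4 + n - B))
(I(-4*6, -4)*(1 - 2) - 95)*q(-10) = ((-1*(-4)² - (-32)*6 - 2*(-4*6)² + 4*(-4) + 3*(-4)*(-4*6))*(1 - 2) - 95)*(-3*(-10)) = ((-1*16 - 8*(-24) - 2*(-24)² - 16 + 3*(-4)*(-24))*(-1) - 95)*30 = ((-16 + 192 - 2*576 - 16 + 288)*(-1) - 95)*30 = ((-16 + 192 - 1152 - 16 + 288)*(-1) - 95)*30 = (-704*(-1) - 95)*30 = (704 - 95)*30 = 609*30 = 18270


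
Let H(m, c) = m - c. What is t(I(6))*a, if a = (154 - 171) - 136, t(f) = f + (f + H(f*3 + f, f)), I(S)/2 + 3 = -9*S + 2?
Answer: 84150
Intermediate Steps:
I(S) = -2 - 18*S (I(S) = -6 + 2*(-9*S + 2) = -6 + 2*(2 - 9*S) = -6 + (4 - 18*S) = -2 - 18*S)
t(f) = 5*f (t(f) = f + (f + ((f*3 + f) - f)) = f + (f + ((3*f + f) - f)) = f + (f + (4*f - f)) = f + (f + 3*f) = f + 4*f = 5*f)
a = -153 (a = -17 - 136 = -153)
t(I(6))*a = (5*(-2 - 18*6))*(-153) = (5*(-2 - 108))*(-153) = (5*(-110))*(-153) = -550*(-153) = 84150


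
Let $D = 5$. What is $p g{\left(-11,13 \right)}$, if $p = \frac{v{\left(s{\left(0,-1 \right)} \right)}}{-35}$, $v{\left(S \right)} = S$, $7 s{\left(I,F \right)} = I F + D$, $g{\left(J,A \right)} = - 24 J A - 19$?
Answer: $- \frac{3413}{49} \approx -69.653$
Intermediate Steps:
$g{\left(J,A \right)} = -19 - 24 A J$ ($g{\left(J,A \right)} = - 24 A J - 19 = -19 - 24 A J$)
$s{\left(I,F \right)} = \frac{5}{7} + \frac{F I}{7}$ ($s{\left(I,F \right)} = \frac{I F + 5}{7} = \frac{F I + 5}{7} = \frac{5 + F I}{7} = \frac{5}{7} + \frac{F I}{7}$)
$p = - \frac{1}{49}$ ($p = \frac{\frac{5}{7} + \frac{1}{7} \left(-1\right) 0}{-35} = \left(\frac{5}{7} + 0\right) \left(- \frac{1}{35}\right) = \frac{5}{7} \left(- \frac{1}{35}\right) = - \frac{1}{49} \approx -0.020408$)
$p g{\left(-11,13 \right)} = - \frac{-19 - 312 \left(-11\right)}{49} = - \frac{-19 + 3432}{49} = \left(- \frac{1}{49}\right) 3413 = - \frac{3413}{49}$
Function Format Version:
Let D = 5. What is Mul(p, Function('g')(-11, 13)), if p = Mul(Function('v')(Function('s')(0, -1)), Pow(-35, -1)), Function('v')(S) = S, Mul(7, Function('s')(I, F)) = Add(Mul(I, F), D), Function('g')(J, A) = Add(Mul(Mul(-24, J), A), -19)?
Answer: Rational(-3413, 49) ≈ -69.653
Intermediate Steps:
Function('g')(J, A) = Add(-19, Mul(-24, A, J)) (Function('g')(J, A) = Add(Mul(-24, A, J), -19) = Add(-19, Mul(-24, A, J)))
Function('s')(I, F) = Add(Rational(5, 7), Mul(Rational(1, 7), F, I)) (Function('s')(I, F) = Mul(Rational(1, 7), Add(Mul(I, F), 5)) = Mul(Rational(1, 7), Add(Mul(F, I), 5)) = Mul(Rational(1, 7), Add(5, Mul(F, I))) = Add(Rational(5, 7), Mul(Rational(1, 7), F, I)))
p = Rational(-1, 49) (p = Mul(Add(Rational(5, 7), Mul(Rational(1, 7), -1, 0)), Pow(-35, -1)) = Mul(Add(Rational(5, 7), 0), Rational(-1, 35)) = Mul(Rational(5, 7), Rational(-1, 35)) = Rational(-1, 49) ≈ -0.020408)
Mul(p, Function('g')(-11, 13)) = Mul(Rational(-1, 49), Add(-19, Mul(-24, 13, -11))) = Mul(Rational(-1, 49), Add(-19, 3432)) = Mul(Rational(-1, 49), 3413) = Rational(-3413, 49)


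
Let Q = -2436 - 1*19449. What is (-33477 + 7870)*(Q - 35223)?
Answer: 1462364556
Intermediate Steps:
Q = -21885 (Q = -2436 - 19449 = -21885)
(-33477 + 7870)*(Q - 35223) = (-33477 + 7870)*(-21885 - 35223) = -25607*(-57108) = 1462364556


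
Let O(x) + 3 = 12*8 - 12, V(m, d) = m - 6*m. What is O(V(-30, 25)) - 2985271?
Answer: -2985190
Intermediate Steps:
V(m, d) = -5*m
O(x) = 81 (O(x) = -3 + (12*8 - 12) = -3 + (96 - 12) = -3 + 84 = 81)
O(V(-30, 25)) - 2985271 = 81 - 2985271 = -2985190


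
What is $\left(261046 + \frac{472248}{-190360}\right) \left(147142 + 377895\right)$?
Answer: $\frac{3261283359604943}{23795} \approx 1.3706 \cdot 10^{11}$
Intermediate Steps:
$\left(261046 + \frac{472248}{-190360}\right) \left(147142 + 377895\right) = \left(261046 + 472248 \left(- \frac{1}{190360}\right)\right) 525037 = \left(261046 - \frac{59031}{23795}\right) 525037 = \frac{6211530539}{23795} \cdot 525037 = \frac{3261283359604943}{23795}$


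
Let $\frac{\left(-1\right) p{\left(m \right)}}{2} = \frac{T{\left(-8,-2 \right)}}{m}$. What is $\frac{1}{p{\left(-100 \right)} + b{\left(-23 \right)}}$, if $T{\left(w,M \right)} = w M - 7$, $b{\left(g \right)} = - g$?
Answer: $\frac{50}{1159} \approx 0.043141$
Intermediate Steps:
$T{\left(w,M \right)} = -7 + M w$ ($T{\left(w,M \right)} = M w - 7 = -7 + M w$)
$p{\left(m \right)} = - \frac{18}{m}$ ($p{\left(m \right)} = - 2 \frac{-7 - -16}{m} = - 2 \frac{-7 + 16}{m} = - 2 \frac{9}{m} = - \frac{18}{m}$)
$\frac{1}{p{\left(-100 \right)} + b{\left(-23 \right)}} = \frac{1}{- \frac{18}{-100} - -23} = \frac{1}{\left(-18\right) \left(- \frac{1}{100}\right) + 23} = \frac{1}{\frac{9}{50} + 23} = \frac{1}{\frac{1159}{50}} = \frac{50}{1159}$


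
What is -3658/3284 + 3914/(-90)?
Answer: -3295699/73890 ≈ -44.603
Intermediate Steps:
-3658/3284 + 3914/(-90) = -3658*1/3284 + 3914*(-1/90) = -1829/1642 - 1957/45 = -3295699/73890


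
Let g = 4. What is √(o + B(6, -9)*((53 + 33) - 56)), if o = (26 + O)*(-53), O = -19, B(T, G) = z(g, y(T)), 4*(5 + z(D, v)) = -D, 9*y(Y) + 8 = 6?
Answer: I*√551 ≈ 23.473*I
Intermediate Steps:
y(Y) = -2/9 (y(Y) = -8/9 + (⅑)*6 = -8/9 + ⅔ = -2/9)
z(D, v) = -5 - D/4 (z(D, v) = -5 + (-D)/4 = -5 - D/4)
B(T, G) = -6 (B(T, G) = -5 - ¼*4 = -5 - 1 = -6)
o = -371 (o = (26 - 19)*(-53) = 7*(-53) = -371)
√(o + B(6, -9)*((53 + 33) - 56)) = √(-371 - 6*((53 + 33) - 56)) = √(-371 - 6*(86 - 56)) = √(-371 - 6*30) = √(-371 - 180) = √(-551) = I*√551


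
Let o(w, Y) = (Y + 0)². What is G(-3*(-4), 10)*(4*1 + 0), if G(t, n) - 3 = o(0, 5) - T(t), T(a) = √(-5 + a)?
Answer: 112 - 4*√7 ≈ 101.42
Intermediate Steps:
o(w, Y) = Y²
G(t, n) = 28 - √(-5 + t) (G(t, n) = 3 + (5² - √(-5 + t)) = 3 + (25 - √(-5 + t)) = 28 - √(-5 + t))
G(-3*(-4), 10)*(4*1 + 0) = (28 - √(-5 - 3*(-4)))*(4*1 + 0) = (28 - √(-5 + 12))*(4 + 0) = (28 - √7)*4 = 112 - 4*√7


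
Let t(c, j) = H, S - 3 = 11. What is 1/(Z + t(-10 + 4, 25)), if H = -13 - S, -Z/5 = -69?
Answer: 1/318 ≈ 0.0031447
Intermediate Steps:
S = 14 (S = 3 + 11 = 14)
Z = 345 (Z = -5*(-69) = 345)
H = -27 (H = -13 - 1*14 = -13 - 14 = -27)
t(c, j) = -27
1/(Z + t(-10 + 4, 25)) = 1/(345 - 27) = 1/318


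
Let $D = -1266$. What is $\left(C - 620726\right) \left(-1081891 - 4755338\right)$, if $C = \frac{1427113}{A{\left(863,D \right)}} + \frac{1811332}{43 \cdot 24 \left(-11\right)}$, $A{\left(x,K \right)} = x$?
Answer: $\frac{68626764805590129}{18986} \approx 3.6146 \cdot 10^{12}$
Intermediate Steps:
$C = \frac{85101205}{56958}$ ($C = \frac{1427113}{863} + \frac{1811332}{43 \cdot 24 \left(-11\right)} = 1427113 \cdot \frac{1}{863} + \frac{1811332}{1032 \left(-11\right)} = \frac{1427113}{863} + \frac{1811332}{-11352} = \frac{1427113}{863} + 1811332 \left(- \frac{1}{11352}\right) = \frac{1427113}{863} - \frac{10531}{66} = \frac{85101205}{56958} \approx 1494.1$)
$\left(C - 620726\right) \left(-1081891 - 4755338\right) = \left(\frac{85101205}{56958} - 620726\right) \left(-1081891 - 4755338\right) = \left(- \frac{35270210303}{56958}\right) \left(-5837229\right) = \frac{68626764805590129}{18986}$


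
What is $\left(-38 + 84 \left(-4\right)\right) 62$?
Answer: $-23188$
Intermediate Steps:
$\left(-38 + 84 \left(-4\right)\right) 62 = \left(-38 - 336\right) 62 = \left(-374\right) 62 = -23188$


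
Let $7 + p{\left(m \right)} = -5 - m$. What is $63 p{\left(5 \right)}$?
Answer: $-1071$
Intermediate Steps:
$p{\left(m \right)} = -12 - m$ ($p{\left(m \right)} = -7 - \left(5 + m\right) = -12 - m$)
$63 p{\left(5 \right)} = 63 \left(-12 - 5\right) = 63 \left(-17\right) = -1071$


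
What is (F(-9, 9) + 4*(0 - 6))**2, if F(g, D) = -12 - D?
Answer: 2025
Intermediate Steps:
(F(-9, 9) + 4*(0 - 6))**2 = ((-12 - 1*9) + 4*(0 - 6))**2 = ((-12 - 9) + 4*(-6))**2 = (-21 - 24)**2 = (-45)**2 = 2025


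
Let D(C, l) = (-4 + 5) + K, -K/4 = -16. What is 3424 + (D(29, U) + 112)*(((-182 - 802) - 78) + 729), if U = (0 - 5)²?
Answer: -55517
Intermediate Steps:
K = 64 (K = -4*(-16) = 64)
U = 25 (U = (-5)² = 25)
D(C, l) = 65 (D(C, l) = (-4 + 5) + 64 = 1 + 64 = 65)
3424 + (D(29, U) + 112)*(((-182 - 802) - 78) + 729) = 3424 + (65 + 112)*(((-182 - 802) - 78) + 729) = 3424 + 177*((-984 - 78) + 729) = 3424 + 177*(-1062 + 729) = 3424 + 177*(-333) = 3424 - 58941 = -55517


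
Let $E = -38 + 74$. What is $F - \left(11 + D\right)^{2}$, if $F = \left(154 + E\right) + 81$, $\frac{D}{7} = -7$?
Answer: $-1173$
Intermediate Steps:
$E = 36$
$D = -49$ ($D = 7 \left(-7\right) = -49$)
$F = 271$ ($F = \left(154 + 36\right) + 81 = 190 + 81 = 271$)
$F - \left(11 + D\right)^{2} = 271 - \left(11 - 49\right)^{2} = 271 - \left(-38\right)^{2} = 271 - 1444 = -1173$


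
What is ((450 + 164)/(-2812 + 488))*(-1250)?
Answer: 191875/581 ≈ 330.25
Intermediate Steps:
((450 + 164)/(-2812 + 488))*(-1250) = (614/(-2324))*(-1250) = (614*(-1/2324))*(-1250) = -307/1162*(-1250) = 191875/581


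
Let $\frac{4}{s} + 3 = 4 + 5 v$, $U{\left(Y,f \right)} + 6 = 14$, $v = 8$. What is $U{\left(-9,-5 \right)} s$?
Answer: $\frac{32}{41} \approx 0.78049$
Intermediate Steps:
$U{\left(Y,f \right)} = 8$ ($U{\left(Y,f \right)} = -6 + 14 = 8$)
$s = \frac{4}{41}$ ($s = \frac{4}{-3 + \left(4 + 5 \cdot 8\right)} = \frac{4}{-3 + \left(4 + 40\right)} = \frac{4}{-3 + 44} = \frac{4}{41} \approx 0.097561$)
$U{\left(-9,-5 \right)} s = 8 \cdot \frac{4}{41} = \frac{32}{41}$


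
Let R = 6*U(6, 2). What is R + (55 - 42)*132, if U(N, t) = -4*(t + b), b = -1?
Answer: 1692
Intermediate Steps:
U(N, t) = 4 - 4*t (U(N, t) = -4*(t - 1) = -4*(-1 + t) = 4 - 4*t)
R = -24 (R = 6*(4 - 4*2) = 6*(4 - 8) = 6*(-4) = -24)
R + (55 - 42)*132 = -24 + (55 - 42)*132 = -24 + 13*132 = -24 + 1716 = 1692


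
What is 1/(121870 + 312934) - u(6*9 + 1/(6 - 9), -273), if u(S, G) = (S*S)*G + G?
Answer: 1025976562523/1304412 ≈ 7.8654e+5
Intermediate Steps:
u(S, G) = G + G*S² (u(S, G) = S²*G + G = G*S² + G = G + G*S²)
1/(121870 + 312934) - u(6*9 + 1/(6 - 9), -273) = 1/(121870 + 312934) - (-273)*(1 + (6*9 + 1/(6 - 9))²) = 1/434804 - (-273)*(1 + (54 + 1/(-3))²) = 1/434804 - (-273)*(1 + (54 - ⅓)²) = 1/434804 - (-273)*(1 + (161/3)²) = 1/434804 - (-273)*(1 + 25921/9) = 1/434804 - (-273)*25930/9 = 1/434804 - 1*(-2359630/3) = 1/434804 + 2359630/3 = 1025976562523/1304412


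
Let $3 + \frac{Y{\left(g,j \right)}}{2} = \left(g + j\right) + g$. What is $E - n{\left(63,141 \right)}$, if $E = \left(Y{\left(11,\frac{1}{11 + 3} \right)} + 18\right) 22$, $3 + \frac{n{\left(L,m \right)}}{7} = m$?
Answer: $\frac{1884}{7} \approx 269.14$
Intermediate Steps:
$n{\left(L,m \right)} = -21 + 7 m$
$Y{\left(g,j \right)} = -6 + 2 j + 4 g$ ($Y{\left(g,j \right)} = -6 + 2 \left(\left(g + j\right) + g\right) = -6 + 2 \left(j + 2 g\right) = -6 + \left(2 j + 4 g\right) = -6 + 2 j + 4 g$)
$E = \frac{8646}{7}$ ($E = \left(\left(-6 + \frac{2}{11 + 3} + 4 \cdot 11\right) + 18\right) 22 = \left(\left(-6 + \frac{2}{14} + 44\right) + 18\right) 22 = \left(\left(-6 + 2 \cdot \frac{1}{14} + 44\right) + 18\right) 22 = \left(\left(-6 + \frac{1}{7} + 44\right) + 18\right) 22 = \left(\frac{267}{7} + 18\right) 22 = \frac{393}{7} \cdot 22 = \frac{8646}{7} \approx 1235.1$)
$E - n{\left(63,141 \right)} = \frac{8646}{7} - \left(-21 + 7 \cdot 141\right) = \frac{8646}{7} - \left(-21 + 987\right) = \frac{8646}{7} - 966 = \frac{1884}{7}$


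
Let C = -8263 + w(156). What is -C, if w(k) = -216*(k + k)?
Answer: 75655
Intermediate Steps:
w(k) = -432*k
C = -75655 (C = -8263 - 432*156 = -8263 - 67392 = -75655)
-C = -1*(-75655) = 75655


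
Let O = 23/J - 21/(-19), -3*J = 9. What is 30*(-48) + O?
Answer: -82454/57 ≈ -1446.6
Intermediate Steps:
J = -3 (J = -⅓*9 = -3)
O = -374/57 (O = 23/(-3) - 21/(-19) = 23*(-⅓) - 21*(-1/19) = -23/3 + 21/19 = -374/57 ≈ -6.5614)
30*(-48) + O = 30*(-48) - 374/57 = -1440 - 374/57 = -82454/57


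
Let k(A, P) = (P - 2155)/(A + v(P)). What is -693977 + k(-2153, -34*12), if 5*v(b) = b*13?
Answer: -11151503598/16069 ≈ -6.9398e+5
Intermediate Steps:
v(b) = 13*b/5 (v(b) = (b*13)/5 = (13*b)/5 = 13*b/5)
k(A, P) = (-2155 + P)/(A + 13*P/5) (k(A, P) = (P - 2155)/(A + 13*P/5) = (-2155 + P)/(A + 13*P/5))
-693977 + k(-2153, -34*12) = -693977 + 5*(-2155 - 34*12)/(5*(-2153) + 13*(-34*12)) = -693977 + 5*(-2155 - 408)/(-10765 + 13*(-408)) = -693977 + 5*(-2563)/(-10765 - 5304) = -693977 + 5*(-2563)/(-16069) = -693977 + 5*(-1/16069)*(-2563) = -693977 + 12815/16069 = -11151503598/16069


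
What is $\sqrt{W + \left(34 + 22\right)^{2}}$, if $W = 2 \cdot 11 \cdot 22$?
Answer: $2 \sqrt{905} \approx 60.166$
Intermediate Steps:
$W = 484$ ($W = 2 \cdot 242 = 484$)
$\sqrt{W + \left(34 + 22\right)^{2}} = \sqrt{484 + \left(34 + 22\right)^{2}} = \sqrt{484 + 56^{2}} = \sqrt{484 + 3136} = \sqrt{3620} = 2 \sqrt{905}$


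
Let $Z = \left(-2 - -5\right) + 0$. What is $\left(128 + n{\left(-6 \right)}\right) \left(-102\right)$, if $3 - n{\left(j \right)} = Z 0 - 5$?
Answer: $-13872$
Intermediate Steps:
$Z = 3$ ($Z = \left(-2 + 5\right) + 0 = 3 + 0 = 3$)
$n{\left(j \right)} = 8$ ($n{\left(j \right)} = 3 - \left(3 \cdot 0 - 5\right) = 3 - \left(0 - 5\right) = 3 - -5 = 3 + 5 = 8$)
$\left(128 + n{\left(-6 \right)}\right) \left(-102\right) = \left(128 + 8\right) \left(-102\right) = 136 \left(-102\right) = -13872$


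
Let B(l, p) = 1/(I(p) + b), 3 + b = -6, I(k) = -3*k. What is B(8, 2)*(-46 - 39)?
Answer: 17/3 ≈ 5.6667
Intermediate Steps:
b = -9 (b = -3 - 6 = -9)
B(l, p) = 1/(-9 - 3*p) (B(l, p) = 1/(-3*p - 9) = 1/(-9 - 3*p))
B(8, 2)*(-46 - 39) = (-1/(9 + 3*2))*(-46 - 39) = -1/(9 + 6)*(-85) = -1/15*(-85) = 17/3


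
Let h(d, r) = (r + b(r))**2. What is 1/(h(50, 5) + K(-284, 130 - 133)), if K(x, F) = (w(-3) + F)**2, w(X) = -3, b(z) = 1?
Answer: 1/72 ≈ 0.013889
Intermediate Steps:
K(x, F) = (-3 + F)**2
h(d, r) = (1 + r)**2 (h(d, r) = (r + 1)**2 = (1 + r)**2)
1/(h(50, 5) + K(-284, 130 - 133)) = 1/((1 + 5)**2 + (-3 + (130 - 133))**2) = 1/(6**2 + (-3 - 3)**2) = 1/(36 + (-6)**2) = 1/(36 + 36) = 1/72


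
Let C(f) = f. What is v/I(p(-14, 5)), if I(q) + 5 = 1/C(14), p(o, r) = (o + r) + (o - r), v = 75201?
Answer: -350938/23 ≈ -15258.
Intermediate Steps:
p(o, r) = 2*o
I(q) = -69/14 (I(q) = -5 + 1/14 = -69/14)
v/I(p(-14, 5)) = 75201/(-69/14) = 75201*(-14/69) = -350938/23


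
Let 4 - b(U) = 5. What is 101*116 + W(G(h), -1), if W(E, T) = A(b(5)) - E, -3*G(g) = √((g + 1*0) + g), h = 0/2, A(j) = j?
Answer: 11715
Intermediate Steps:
b(U) = -1 (b(U) = 4 - 1*5 = 4 - 5 = -1)
h = 0 (h = 0*(½) = 0)
G(g) = -√2*√g/3 (G(g) = -√((g + 1*0) + g)/3 = -√((g + 0) + g)/3 = -√(g + g)/3 = -√2*√g/3)
W(E, T) = -1 - E
101*116 + W(G(h), -1) = 101*116 + (-1 - (-1)*√2*√0/3) = 11716 + (-1 - (-1)*√2*0/3) = 11716 + (-1 - 1*0) = 11716 + (-1 + 0) = 11716 - 1 = 11715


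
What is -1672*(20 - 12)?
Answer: -13376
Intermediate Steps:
-1672*(20 - 12) = -1672*8 = -13376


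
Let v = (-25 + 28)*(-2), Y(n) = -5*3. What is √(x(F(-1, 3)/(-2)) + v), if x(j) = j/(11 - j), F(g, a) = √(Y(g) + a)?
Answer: √((66 + 7*I*√3)/(-11 - I*√3)) ≈ 0.0313 - 2.4546*I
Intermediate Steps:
Y(n) = -15
v = -6 (v = 3*(-2) = -6)
F(g, a) = √(-15 + a)
√(x(F(-1, 3)/(-2)) + v) = √(-√(-15 + 3)/(-2)/(-11 + √(-15 + 3)/(-2)) - 6) = √(-√(-12)*(-½)/(-11 + √(-12)*(-½)) - 6) = √(-(2*I*√3)*(-½)/(-11 + (2*I*√3)*(-½)) - 6) = √(-(-I*√3)/(-11 - I*√3) - 6) = √(I*√3/(-11 - I*√3) - 6) = √(-6 + I*√3/(-11 - I*√3))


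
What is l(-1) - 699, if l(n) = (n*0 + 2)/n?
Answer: -701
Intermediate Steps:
l(n) = 2/n (l(n) = (0 + 2)/n = 2/n)
l(-1) - 699 = 2/(-1) - 699 = 2*(-1) - 699 = -2 - 699 = -701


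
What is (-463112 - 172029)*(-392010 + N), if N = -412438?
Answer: 510937907168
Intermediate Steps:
(-463112 - 172029)*(-392010 + N) = (-463112 - 172029)*(-392010 - 412438) = -635141*(-804448) = 510937907168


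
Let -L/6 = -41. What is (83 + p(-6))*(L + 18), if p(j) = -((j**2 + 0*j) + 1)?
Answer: 12144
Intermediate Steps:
L = 246 (L = -6*(-41) = 246)
p(j) = -1 - j**2 (p(j) = -((j**2 + 0) + 1) = -(j**2 + 1) = -(1 + j**2) = -1 - j**2)
(83 + p(-6))*(L + 18) = (83 + (-1 - 1*(-6)**2))*(246 + 18) = (83 + (-1 - 1*36))*264 = (83 + (-1 - 36))*264 = (83 - 37)*264 = 46*264 = 12144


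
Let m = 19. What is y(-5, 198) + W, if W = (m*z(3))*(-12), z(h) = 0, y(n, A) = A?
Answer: 198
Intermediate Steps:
W = 0 (W = (19*0)*(-12) = 0*(-12) = 0)
y(-5, 198) + W = 198 + 0 = 198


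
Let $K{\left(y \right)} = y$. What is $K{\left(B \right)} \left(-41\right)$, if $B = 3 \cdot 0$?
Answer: $0$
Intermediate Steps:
$B = 0$
$K{\left(B \right)} \left(-41\right) = 0 \left(-41\right) = 0$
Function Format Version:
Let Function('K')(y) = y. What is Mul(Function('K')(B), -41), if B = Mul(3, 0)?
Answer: 0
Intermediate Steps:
B = 0
Mul(Function('K')(B), -41) = Mul(0, -41) = 0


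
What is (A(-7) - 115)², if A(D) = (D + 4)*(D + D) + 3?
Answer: 4900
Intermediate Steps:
A(D) = 3 + 2*D*(4 + D) (A(D) = (4 + D)*(2*D) + 3 = 2*D*(4 + D) + 3 = 3 + 2*D*(4 + D))
(A(-7) - 115)² = ((3 + 2*(-7)² + 8*(-7)) - 115)² = ((3 + 2*49 - 56) - 115)² = ((3 + 98 - 56) - 115)² = (45 - 115)² = (-70)² = 4900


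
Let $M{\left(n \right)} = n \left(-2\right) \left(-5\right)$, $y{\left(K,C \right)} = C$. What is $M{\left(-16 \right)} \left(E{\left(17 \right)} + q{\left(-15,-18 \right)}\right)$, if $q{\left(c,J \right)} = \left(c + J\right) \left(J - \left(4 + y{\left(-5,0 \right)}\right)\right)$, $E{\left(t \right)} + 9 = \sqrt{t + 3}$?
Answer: $-114720 - 320 \sqrt{5} \approx -1.1544 \cdot 10^{5}$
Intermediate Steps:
$E{\left(t \right)} = -9 + \sqrt{3 + t}$ ($E{\left(t \right)} = -9 + \sqrt{t + 3} = -9 + \sqrt{3 + t}$)
$M{\left(n \right)} = 10 n$ ($M{\left(n \right)} = - 2 n \left(-5\right) = 10 n$)
$q{\left(c,J \right)} = \left(-4 + J\right) \left(J + c\right)$ ($q{\left(c,J \right)} = \left(c + J\right) \left(J - 4\right) = \left(J + c\right) \left(J + \left(-4 + 0\right)\right) = \left(J + c\right) \left(J - 4\right) = \left(J + c\right) \left(-4 + J\right) = \left(-4 + J\right) \left(J + c\right)$)
$M{\left(-16 \right)} \left(E{\left(17 \right)} + q{\left(-15,-18 \right)}\right) = 10 \left(-16\right) \left(\left(-9 + \sqrt{3 + 17}\right) - \left(-402 - 324\right)\right) = - 160 \left(\left(-9 + \sqrt{20}\right) + \left(324 + 72 + 60 + 270\right)\right) = - 160 \left(\left(-9 + 2 \sqrt{5}\right) + 726\right) = - 160 \left(717 + 2 \sqrt{5}\right) = -114720 - 320 \sqrt{5}$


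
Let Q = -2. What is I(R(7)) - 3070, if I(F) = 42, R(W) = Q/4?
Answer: -3028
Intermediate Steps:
R(W) = -½ (R(W) = -2/4 = -2*¼ = -½)
I(R(7)) - 3070 = 42 - 3070 = -3028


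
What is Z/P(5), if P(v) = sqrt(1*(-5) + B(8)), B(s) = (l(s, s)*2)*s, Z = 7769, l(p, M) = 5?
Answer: 7769*sqrt(3)/15 ≈ 897.09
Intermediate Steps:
B(s) = 10*s (B(s) = (5*2)*s = 10*s)
P(v) = 5*sqrt(3) (P(v) = sqrt(1*(-5) + 10*8) = sqrt(-5 + 80) = sqrt(75) = 5*sqrt(3))
Z/P(5) = 7769/((5*sqrt(3))) = 7769*(sqrt(3)/15) = 7769*sqrt(3)/15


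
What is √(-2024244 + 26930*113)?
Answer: √1018846 ≈ 1009.4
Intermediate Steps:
√(-2024244 + 26930*113) = √(-2024244 + 3043090) = √1018846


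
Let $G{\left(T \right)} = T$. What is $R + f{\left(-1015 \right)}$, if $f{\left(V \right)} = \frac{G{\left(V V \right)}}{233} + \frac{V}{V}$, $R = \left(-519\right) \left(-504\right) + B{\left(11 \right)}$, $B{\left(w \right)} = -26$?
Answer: $\frac{61971608}{233} \approx 2.6597 \cdot 10^{5}$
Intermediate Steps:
$R = 261550$ ($R = \left(-519\right) \left(-504\right) - 26 = 261576 - 26 = 261550$)
$f{\left(V \right)} = 1 + \frac{V^{2}}{233}$ ($f{\left(V \right)} = \frac{V V}{233} + \frac{V}{V} = V^{2} \cdot \frac{1}{233} + 1 = \frac{V^{2}}{233} + 1 = 1 + \frac{V^{2}}{233}$)
$R + f{\left(-1015 \right)} = 261550 + \left(1 + \frac{\left(-1015\right)^{2}}{233}\right) = 261550 + \left(1 + \frac{1}{233} \cdot 1030225\right) = 261550 + \left(1 + \frac{1030225}{233}\right) = 261550 + \frac{1030458}{233} = \frac{61971608}{233}$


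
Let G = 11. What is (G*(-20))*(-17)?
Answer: 3740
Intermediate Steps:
(G*(-20))*(-17) = (11*(-20))*(-17) = -220*(-17) = 3740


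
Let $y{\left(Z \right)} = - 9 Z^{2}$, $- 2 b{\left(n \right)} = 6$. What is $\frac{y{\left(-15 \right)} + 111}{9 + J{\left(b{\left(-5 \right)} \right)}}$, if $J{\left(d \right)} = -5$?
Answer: $- \frac{957}{2} \approx -478.5$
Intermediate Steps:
$b{\left(n \right)} = -3$ ($b{\left(n \right)} = \left(- \frac{1}{2}\right) 6 = -3$)
$\frac{y{\left(-15 \right)} + 111}{9 + J{\left(b{\left(-5 \right)} \right)}} = \frac{- 9 \left(-15\right)^{2} + 111}{9 - 5} = \frac{\left(-9\right) 225 + 111}{4} = \left(-2025 + 111\right) \frac{1}{4} = \left(-1914\right) \frac{1}{4} = - \frac{957}{2}$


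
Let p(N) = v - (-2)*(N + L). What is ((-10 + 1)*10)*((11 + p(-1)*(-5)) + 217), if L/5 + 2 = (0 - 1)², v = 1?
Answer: -25470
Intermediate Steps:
L = -5 (L = -10 + 5*(0 - 1)² = -10 + 5*(-1)² = -10 + 5*1 = -10 + 5 = -5)
p(N) = -9 + 2*N (p(N) = 1 - (-2)*(N - 5) = 1 - (-2)*(-5 + N) = 1 - (10 - 2*N) = 1 + (-10 + 2*N) = -9 + 2*N)
((-10 + 1)*10)*((11 + p(-1)*(-5)) + 217) = ((-10 + 1)*10)*((11 + (-9 + 2*(-1))*(-5)) + 217) = (-9*10)*((11 + (-9 - 2)*(-5)) + 217) = -90*((11 - 11*(-5)) + 217) = -90*((11 + 55) + 217) = -90*(66 + 217) = -90*283 = -25470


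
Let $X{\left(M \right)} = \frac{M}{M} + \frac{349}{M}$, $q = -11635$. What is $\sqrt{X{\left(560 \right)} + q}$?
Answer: $\frac{i \sqrt{228014185}}{140} \approx 107.86 i$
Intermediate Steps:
$X{\left(M \right)} = 1 + \frac{349}{M}$
$\sqrt{X{\left(560 \right)} + q} = \sqrt{\frac{349 + 560}{560} - 11635} = \sqrt{\frac{1}{560} \cdot 909 - 11635} = \sqrt{\frac{909}{560} - 11635} = \sqrt{- \frac{6514691}{560}} = \frac{i \sqrt{228014185}}{140}$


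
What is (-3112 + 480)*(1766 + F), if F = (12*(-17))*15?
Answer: 3405808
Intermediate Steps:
F = -3060 (F = -204*15 = -3060)
(-3112 + 480)*(1766 + F) = (-3112 + 480)*(1766 - 3060) = -2632*(-1294) = 3405808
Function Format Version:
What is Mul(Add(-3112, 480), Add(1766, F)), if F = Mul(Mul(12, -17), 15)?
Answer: 3405808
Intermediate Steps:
F = -3060 (F = Mul(-204, 15) = -3060)
Mul(Add(-3112, 480), Add(1766, F)) = Mul(Add(-3112, 480), Add(1766, -3060)) = Mul(-2632, -1294) = 3405808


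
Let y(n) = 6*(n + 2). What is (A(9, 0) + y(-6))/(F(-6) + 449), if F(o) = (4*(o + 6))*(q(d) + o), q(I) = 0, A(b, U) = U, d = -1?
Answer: -24/449 ≈ -0.053452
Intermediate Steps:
y(n) = 12 + 6*n (y(n) = 6*(2 + n) = 12 + 6*n)
F(o) = o*(24 + 4*o) (F(o) = (4*(o + 6))*(0 + o) = (4*(6 + o))*o = (24 + 4*o)*o = o*(24 + 4*o))
(A(9, 0) + y(-6))/(F(-6) + 449) = (0 + (12 + 6*(-6)))/(4*(-6)*(6 - 6) + 449) = (0 + (12 - 36))/(4*(-6)*0 + 449) = (0 - 24)/(0 + 449) = -24/449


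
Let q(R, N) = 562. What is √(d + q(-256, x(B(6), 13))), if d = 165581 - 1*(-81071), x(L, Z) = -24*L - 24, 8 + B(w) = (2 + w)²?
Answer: √247214 ≈ 497.21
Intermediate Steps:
B(w) = -8 + (2 + w)²
x(L, Z) = -24 - 24*L
d = 246652 (d = 165581 + 81071 = 246652)
√(d + q(-256, x(B(6), 13))) = √(246652 + 562) = √247214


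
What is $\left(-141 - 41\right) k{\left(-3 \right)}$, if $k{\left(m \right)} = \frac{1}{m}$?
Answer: $\frac{182}{3} \approx 60.667$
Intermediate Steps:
$\left(-141 - 41\right) k{\left(-3 \right)} = \frac{-141 - 41}{-3} = \left(-182\right) \left(- \frac{1}{3}\right) = \frac{182}{3}$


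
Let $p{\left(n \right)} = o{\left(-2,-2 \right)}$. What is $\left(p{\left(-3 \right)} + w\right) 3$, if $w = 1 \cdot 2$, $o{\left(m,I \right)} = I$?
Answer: $0$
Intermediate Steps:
$p{\left(n \right)} = -2$
$w = 2$
$\left(p{\left(-3 \right)} + w\right) 3 = \left(-2 + 2\right) 3 = 0 \cdot 3 = 0$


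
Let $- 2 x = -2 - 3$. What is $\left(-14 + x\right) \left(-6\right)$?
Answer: $69$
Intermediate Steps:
$x = \frac{5}{2}$ ($x = - \frac{-2 - 3}{2} = \left(- \frac{1}{2}\right) \left(-5\right) = \frac{5}{2} \approx 2.5$)
$\left(-14 + x\right) \left(-6\right) = \left(-14 + \frac{5}{2}\right) \left(-6\right) = \left(- \frac{23}{2}\right) \left(-6\right) = 69$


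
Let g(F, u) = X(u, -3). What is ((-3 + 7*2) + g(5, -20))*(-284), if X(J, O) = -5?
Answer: -1704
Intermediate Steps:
g(F, u) = -5
((-3 + 7*2) + g(5, -20))*(-284) = ((-3 + 7*2) - 5)*(-284) = ((-3 + 14) - 5)*(-284) = (11 - 5)*(-284) = 6*(-284) = -1704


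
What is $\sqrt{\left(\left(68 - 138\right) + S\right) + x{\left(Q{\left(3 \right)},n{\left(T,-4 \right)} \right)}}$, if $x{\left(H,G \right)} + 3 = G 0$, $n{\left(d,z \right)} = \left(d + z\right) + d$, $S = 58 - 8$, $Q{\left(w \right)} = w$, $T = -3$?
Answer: $i \sqrt{23} \approx 4.7958 i$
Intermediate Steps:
$S = 50$ ($S = 58 - 8 = 50$)
$n{\left(d,z \right)} = z + 2 d$
$x{\left(H,G \right)} = -3$ ($x{\left(H,G \right)} = -3 + G 0 = -3 + 0 = -3$)
$\sqrt{\left(\left(68 - 138\right) + S\right) + x{\left(Q{\left(3 \right)},n{\left(T,-4 \right)} \right)}} = \sqrt{\left(\left(68 - 138\right) + 50\right) - 3} = \sqrt{\left(-70 + 50\right) - 3} = \sqrt{-20 - 3} = \sqrt{-23} = i \sqrt{23}$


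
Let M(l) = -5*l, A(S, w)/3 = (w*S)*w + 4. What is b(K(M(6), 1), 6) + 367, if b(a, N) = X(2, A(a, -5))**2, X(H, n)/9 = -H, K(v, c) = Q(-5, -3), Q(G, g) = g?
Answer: 691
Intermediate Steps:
A(S, w) = 12 + 3*S*w**2 (A(S, w) = 3*((w*S)*w + 4) = 3*((S*w)*w + 4) = 3*(S*w**2 + 4) = 3*(4 + S*w**2) = 12 + 3*S*w**2)
K(v, c) = -3
X(H, n) = -9*H (X(H, n) = 9*(-H) = -9*H)
b(a, N) = 324 (b(a, N) = (-9*2)**2 = (-18)**2 = 324)
b(K(M(6), 1), 6) + 367 = 324 + 367 = 691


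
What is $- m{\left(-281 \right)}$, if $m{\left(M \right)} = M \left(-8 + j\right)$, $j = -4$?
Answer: $-3372$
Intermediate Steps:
$m{\left(M \right)} = - 12 M$ ($m{\left(M \right)} = M \left(-8 - 4\right) = M \left(-12\right) = - 12 M$)
$- m{\left(-281 \right)} = - \left(-12\right) \left(-281\right) = \left(-1\right) 3372 = -3372$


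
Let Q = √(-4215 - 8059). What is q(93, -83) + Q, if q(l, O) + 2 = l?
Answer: 91 + 19*I*√34 ≈ 91.0 + 110.79*I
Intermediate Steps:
q(l, O) = -2 + l
Q = 19*I*√34 (Q = √(-12274) = 19*I*√34 ≈ 110.79*I)
q(93, -83) + Q = (-2 + 93) + 19*I*√34 = 91 + 19*I*√34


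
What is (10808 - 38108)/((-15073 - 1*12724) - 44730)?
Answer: 300/797 ≈ 0.37641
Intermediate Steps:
(10808 - 38108)/((-15073 - 1*12724) - 44730) = -27300/((-15073 - 12724) - 44730) = -27300/(-27797 - 44730) = -27300/(-72527) = -27300*(-1/72527) = 300/797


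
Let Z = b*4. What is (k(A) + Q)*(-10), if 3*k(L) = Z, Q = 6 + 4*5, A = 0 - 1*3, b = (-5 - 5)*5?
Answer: 1220/3 ≈ 406.67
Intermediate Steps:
b = -50 (b = -10*5 = -50)
A = -3 (A = 0 - 3 = -3)
Q = 26 (Q = 6 + 20 = 26)
Z = -200 (Z = -50*4 = -200)
k(L) = -200/3 (k(L) = (⅓)*(-200) = -200/3)
(k(A) + Q)*(-10) = (-200/3 + 26)*(-10) = -122/3*(-10) = 1220/3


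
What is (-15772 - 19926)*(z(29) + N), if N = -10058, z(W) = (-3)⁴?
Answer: 356158946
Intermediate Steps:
z(W) = 81
(-15772 - 19926)*(z(29) + N) = (-15772 - 19926)*(81 - 10058) = -35698*(-9977) = 356158946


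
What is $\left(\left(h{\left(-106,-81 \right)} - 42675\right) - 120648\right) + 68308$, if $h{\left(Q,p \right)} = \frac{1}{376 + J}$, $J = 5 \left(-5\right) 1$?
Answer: $- \frac{33350264}{351} \approx -95015.0$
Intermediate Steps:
$J = -25$ ($J = \left(-25\right) 1 = -25$)
$h{\left(Q,p \right)} = \frac{1}{351}$ ($h{\left(Q,p \right)} = \frac{1}{376 - 25} = \frac{1}{351}$)
$\left(\left(h{\left(-106,-81 \right)} - 42675\right) - 120648\right) + 68308 = \left(\left(\frac{1}{351} - 42675\right) - 120648\right) + 68308 = \left(- \frac{14978924}{351} - 120648\right) + 68308 = - \frac{57326372}{351} + 68308 = - \frac{33350264}{351}$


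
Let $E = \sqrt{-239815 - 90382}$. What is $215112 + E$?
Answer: $215112 + i \sqrt{330197} \approx 2.1511 \cdot 10^{5} + 574.63 i$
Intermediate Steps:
$E = i \sqrt{330197}$ ($E = \sqrt{-330197} = i \sqrt{330197} \approx 574.63 i$)
$215112 + E = 215112 + i \sqrt{330197}$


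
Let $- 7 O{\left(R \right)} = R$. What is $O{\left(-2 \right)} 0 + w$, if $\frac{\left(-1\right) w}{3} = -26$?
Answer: $78$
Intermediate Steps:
$w = 78$ ($w = \left(-3\right) \left(-26\right) = 78$)
$O{\left(R \right)} = - \frac{R}{7}$
$O{\left(-2 \right)} 0 + w = \left(- \frac{1}{7}\right) \left(-2\right) 0 + 78 = \frac{2}{7} \cdot 0 + 78 = 0 + 78 = 78$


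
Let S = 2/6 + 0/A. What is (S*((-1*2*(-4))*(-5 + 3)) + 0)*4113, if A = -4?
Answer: -21936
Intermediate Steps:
S = ⅓ (S = 2/6 + 0/(-4) = 2*(⅙) + 0*(-¼) = ⅓ + 0 = ⅓ ≈ 0.33333)
(S*((-1*2*(-4))*(-5 + 3)) + 0)*4113 = (((-1*2*(-4))*(-5 + 3))/3 + 0)*4113 = ((-2*(-4)*(-2))/3 + 0)*4113 = ((8*(-2))/3 + 0)*4113 = ((⅓)*(-16) + 0)*4113 = (-16/3 + 0)*4113 = -16/3*4113 = -21936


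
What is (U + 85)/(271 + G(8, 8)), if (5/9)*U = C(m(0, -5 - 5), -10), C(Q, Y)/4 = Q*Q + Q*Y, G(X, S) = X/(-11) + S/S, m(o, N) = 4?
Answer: -4829/14920 ≈ -0.32366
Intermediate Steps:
G(X, S) = 1 - X/11 (G(X, S) = X*(-1/11) + 1 = -X/11 + 1 = 1 - X/11)
C(Q, Y) = 4*Q² + 4*Q*Y (C(Q, Y) = 4*(Q*Q + Q*Y) = 4*(Q² + Q*Y) = 4*Q² + 4*Q*Y)
U = -864/5 (U = 9*(4*4*(4 - 10))/5 = 9*(4*4*(-6))/5 = (9/5)*(-96) = -864/5 ≈ -172.80)
(U + 85)/(271 + G(8, 8)) = (-864/5 + 85)/(271 + (1 - 1/11*8)) = -439/(5*(271 + (1 - 8/11))) = -439/(5*(271 + 3/11)) = -439/(5*2984/11) = -439/5*11/2984 = -4829/14920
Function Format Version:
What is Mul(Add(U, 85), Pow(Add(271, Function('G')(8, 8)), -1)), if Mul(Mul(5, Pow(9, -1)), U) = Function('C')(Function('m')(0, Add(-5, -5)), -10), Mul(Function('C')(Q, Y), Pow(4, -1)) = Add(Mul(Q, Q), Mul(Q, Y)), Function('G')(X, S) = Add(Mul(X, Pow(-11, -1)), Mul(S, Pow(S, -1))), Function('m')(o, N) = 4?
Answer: Rational(-4829, 14920) ≈ -0.32366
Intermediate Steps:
Function('G')(X, S) = Add(1, Mul(Rational(-1, 11), X)) (Function('G')(X, S) = Add(Mul(X, Rational(-1, 11)), 1) = Add(Mul(Rational(-1, 11), X), 1) = Add(1, Mul(Rational(-1, 11), X)))
Function('C')(Q, Y) = Add(Mul(4, Pow(Q, 2)), Mul(4, Q, Y)) (Function('C')(Q, Y) = Mul(4, Add(Mul(Q, Q), Mul(Q, Y))) = Mul(4, Add(Pow(Q, 2), Mul(Q, Y))) = Add(Mul(4, Pow(Q, 2)), Mul(4, Q, Y)))
U = Rational(-864, 5) (U = Mul(Rational(9, 5), Mul(4, 4, Add(4, -10))) = Mul(Rational(9, 5), Mul(4, 4, -6)) = Mul(Rational(9, 5), -96) = Rational(-864, 5) ≈ -172.80)
Mul(Add(U, 85), Pow(Add(271, Function('G')(8, 8)), -1)) = Mul(Add(Rational(-864, 5), 85), Pow(Add(271, Add(1, Mul(Rational(-1, 11), 8))), -1)) = Mul(Rational(-439, 5), Pow(Add(271, Add(1, Rational(-8, 11))), -1)) = Mul(Rational(-439, 5), Pow(Add(271, Rational(3, 11)), -1)) = Mul(Rational(-439, 5), Pow(Rational(2984, 11), -1)) = Mul(Rational(-439, 5), Rational(11, 2984)) = Rational(-4829, 14920)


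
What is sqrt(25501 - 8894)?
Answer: sqrt(16607) ≈ 128.87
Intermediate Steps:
sqrt(25501 - 8894) = sqrt(16607)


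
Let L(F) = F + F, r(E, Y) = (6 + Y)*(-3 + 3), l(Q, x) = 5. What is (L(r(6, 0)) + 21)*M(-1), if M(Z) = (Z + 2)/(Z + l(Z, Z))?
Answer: 21/4 ≈ 5.2500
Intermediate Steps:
r(E, Y) = 0 (r(E, Y) = (6 + Y)*0 = 0)
L(F) = 2*F
M(Z) = (2 + Z)/(5 + Z) (M(Z) = (Z + 2)/(Z + 5) = (2 + Z)/(5 + Z))
(L(r(6, 0)) + 21)*M(-1) = (2*0 + 21)*((2 - 1)/(5 - 1)) = (0 + 21)*(1/4) = 21*((1/4)*1) = 21*(1/4) = 21/4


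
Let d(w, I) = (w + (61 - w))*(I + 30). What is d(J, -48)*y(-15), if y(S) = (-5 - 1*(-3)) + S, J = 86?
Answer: 18666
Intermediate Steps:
d(w, I) = 1830 + 61*I (d(w, I) = 61*(30 + I) = 1830 + 61*I)
y(S) = -2 + S (y(S) = (-5 + 3) + S = -2 + S)
d(J, -48)*y(-15) = (1830 + 61*(-48))*(-2 - 15) = (1830 - 2928)*(-17) = -1098*(-17) = 18666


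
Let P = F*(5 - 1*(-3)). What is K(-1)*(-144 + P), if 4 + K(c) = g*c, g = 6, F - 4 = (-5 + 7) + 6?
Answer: 480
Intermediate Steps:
F = 12 (F = 4 + ((-5 + 7) + 6) = 4 + (2 + 6) = 4 + 8 = 12)
P = 96 (P = 12*(5 - 1*(-3)) = 12*(5 + 3) = 12*8 = 96)
K(c) = -4 + 6*c
K(-1)*(-144 + P) = (-4 + 6*(-1))*(-144 + 96) = (-4 - 6)*(-48) = -10*(-48) = 480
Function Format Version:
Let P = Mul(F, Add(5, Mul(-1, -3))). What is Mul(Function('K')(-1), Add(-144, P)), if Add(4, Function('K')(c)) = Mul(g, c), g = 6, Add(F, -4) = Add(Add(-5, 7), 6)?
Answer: 480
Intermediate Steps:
F = 12 (F = Add(4, Add(Add(-5, 7), 6)) = Add(4, Add(2, 6)) = Add(4, 8) = 12)
P = 96 (P = Mul(12, Add(5, Mul(-1, -3))) = Mul(12, Add(5, 3)) = Mul(12, 8) = 96)
Function('K')(c) = Add(-4, Mul(6, c))
Mul(Function('K')(-1), Add(-144, P)) = Mul(Add(-4, Mul(6, -1)), Add(-144, 96)) = Mul(Add(-4, -6), -48) = Mul(-10, -48) = 480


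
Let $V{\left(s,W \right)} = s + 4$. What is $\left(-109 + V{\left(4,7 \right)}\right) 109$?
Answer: $-11009$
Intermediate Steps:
$V{\left(s,W \right)} = 4 + s$
$\left(-109 + V{\left(4,7 \right)}\right) 109 = \left(-109 + \left(4 + 4\right)\right) 109 = \left(-109 + 8\right) 109 = \left(-101\right) 109 = -11009$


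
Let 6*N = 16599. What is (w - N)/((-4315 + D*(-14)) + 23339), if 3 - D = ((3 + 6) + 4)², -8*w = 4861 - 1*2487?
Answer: -12253/85392 ≈ -0.14349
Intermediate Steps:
N = 5533/2 (N = (⅙)*16599 = 5533/2 ≈ 2766.5)
w = -1187/4 (w = -(4861 - 1*2487)/8 = -(4861 - 2487)/8 = -⅛*2374 = -1187/4 ≈ -296.75)
D = -166 (D = 3 - ((3 + 6) + 4)² = 3 - (9 + 4)² = 3 - 1*13² = 3 - 1*169 = 3 - 169 = -166)
(w - N)/((-4315 + D*(-14)) + 23339) = (-1187/4 - 1*5533/2)/((-4315 - 166*(-14)) + 23339) = (-1187/4 - 5533/2)/((-4315 + 2324) + 23339) = -12253/(4*(-1991 + 23339)) = -12253/4/21348 = -12253/4*1/21348 = -12253/85392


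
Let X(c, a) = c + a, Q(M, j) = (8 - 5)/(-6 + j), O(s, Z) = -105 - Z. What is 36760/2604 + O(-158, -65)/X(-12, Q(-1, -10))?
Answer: 49082/2821 ≈ 17.399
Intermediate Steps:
Q(M, j) = 3/(-6 + j)
X(c, a) = a + c
36760/2604 + O(-158, -65)/X(-12, Q(-1, -10)) = 36760/2604 + (-105 - 1*(-65))/(3/(-6 - 10) - 12) = 36760*(1/2604) + (-105 + 65)/(3/(-16) - 12) = 9190/651 - 40/(3*(-1/16) - 12) = 9190/651 - 40/(-3/16 - 12) = 9190/651 - 40/(-195/16) = 9190/651 - 40*(-16/195) = 9190/651 + 128/39 = 49082/2821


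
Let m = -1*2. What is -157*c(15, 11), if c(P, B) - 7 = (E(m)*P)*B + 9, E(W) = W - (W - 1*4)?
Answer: -106132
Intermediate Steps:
m = -2
E(W) = 4 (E(W) = W - (W - 4) = W - (-4 + W) = W + (4 - W) = 4)
c(P, B) = 16 + 4*B*P (c(P, B) = 7 + ((4*P)*B + 9) = 7 + (4*B*P + 9) = 7 + (9 + 4*B*P) = 16 + 4*B*P)
-157*c(15, 11) = -157*(16 + 4*11*15) = -157*(16 + 660) = -157*676 = -106132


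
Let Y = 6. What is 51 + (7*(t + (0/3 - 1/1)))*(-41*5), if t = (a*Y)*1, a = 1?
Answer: -7124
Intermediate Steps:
t = 6 (t = (1*6)*1 = 6*1 = 6)
51 + (7*(t + (0/3 - 1/1)))*(-41*5) = 51 + (7*(6 + (0/3 - 1/1)))*(-41*5) = 51 + (7*(6 + (0*(⅓) - 1*1)))*(-205) = 51 + (7*(6 + (0 - 1)))*(-205) = 51 + (7*(6 - 1))*(-205) = 51 + (7*5)*(-205) = 51 + 35*(-205) = 51 - 7175 = -7124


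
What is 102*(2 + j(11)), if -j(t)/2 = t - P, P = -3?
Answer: -2652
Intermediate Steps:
j(t) = -6 - 2*t (j(t) = -2*(t - 1*(-3)) = -2*(t + 3) = -2*(3 + t) = -6 - 2*t)
102*(2 + j(11)) = 102*(2 + (-6 - 2*11)) = 102*(2 + (-6 - 22)) = 102*(2 - 28) = 102*(-26) = -2652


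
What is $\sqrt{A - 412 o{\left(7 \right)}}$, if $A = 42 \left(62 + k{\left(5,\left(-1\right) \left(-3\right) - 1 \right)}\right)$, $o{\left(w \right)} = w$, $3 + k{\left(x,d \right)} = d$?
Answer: $i \sqrt{322} \approx 17.944 i$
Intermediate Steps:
$k{\left(x,d \right)} = -3 + d$
$A = 2562$ ($A = 42 \left(62 - 1\right) = 42 \cdot 61 = 2562$)
$\sqrt{A - 412 o{\left(7 \right)}} = \sqrt{2562 - 2884} = \sqrt{-322} = i \sqrt{322}$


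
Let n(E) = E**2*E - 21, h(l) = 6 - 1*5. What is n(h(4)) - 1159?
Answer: -1179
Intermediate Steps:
h(l) = 1 (h(l) = 6 - 5 = 1)
n(E) = -21 + E**3 (n(E) = E**3 - 21 = -21 + E**3)
n(h(4)) - 1159 = (-21 + 1**3) - 1159 = (-21 + 1) - 1159 = -20 - 1159 = -1179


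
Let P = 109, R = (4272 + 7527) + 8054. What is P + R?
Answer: 19962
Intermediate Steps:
R = 19853 (R = 11799 + 8054 = 19853)
P + R = 109 + 19853 = 19962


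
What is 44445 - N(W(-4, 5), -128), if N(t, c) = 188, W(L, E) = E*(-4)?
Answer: 44257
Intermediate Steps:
W(L, E) = -4*E
44445 - N(W(-4, 5), -128) = 44445 - 1*188 = 44445 - 188 = 44257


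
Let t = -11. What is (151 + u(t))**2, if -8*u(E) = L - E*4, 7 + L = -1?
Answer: 85849/4 ≈ 21462.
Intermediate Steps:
L = -8 (L = -7 - 1 = -8)
u(E) = 1 + E/2 (u(E) = -(-8 - E*4)/8 = -(-8 - 4*E)/8 = 1 + E/2)
(151 + u(t))**2 = (151 + (1 + (1/2)*(-11)))**2 = (151 + (1 - 11/2))**2 = (151 - 9/2)**2 = (293/2)**2 = 85849/4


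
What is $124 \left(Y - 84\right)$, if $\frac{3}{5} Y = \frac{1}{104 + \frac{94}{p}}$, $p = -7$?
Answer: $- \frac{9903446}{951} \approx -10414.0$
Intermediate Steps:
$Y = \frac{35}{1902}$ ($Y = \frac{5}{3 \left(104 + \frac{94}{-7}\right)} = \frac{5}{3 \left(104 + 94 \left(- \frac{1}{7}\right)\right)} = \frac{5}{3 \left(104 - \frac{94}{7}\right)} = \frac{5}{3 \cdot \frac{634}{7}} = \frac{5}{3} \cdot \frac{7}{634} = \frac{35}{1902} \approx 0.018402$)
$124 \left(Y - 84\right) = 124 \left(\frac{35}{1902} - 84\right) = 124 \left(- \frac{159733}{1902}\right) = - \frac{9903446}{951}$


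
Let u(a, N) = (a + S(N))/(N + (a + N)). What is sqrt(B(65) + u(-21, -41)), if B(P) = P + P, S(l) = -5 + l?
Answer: sqrt(1386071)/103 ≈ 11.430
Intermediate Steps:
B(P) = 2*P
u(a, N) = (-5 + N + a)/(a + 2*N) (u(a, N) = (a + (-5 + N))/(N + (a + N)) = (-5 + N + a)/(N + (N + a)) = (-5 + N + a)/(a + 2*N))
sqrt(B(65) + u(-21, -41)) = sqrt(2*65 + (-5 - 41 - 21)/(-21 + 2*(-41))) = sqrt(130 - 67/(-21 - 82)) = sqrt(130 - 67/(-103)) = sqrt(130 - 1/103*(-67)) = sqrt(130 + 67/103) = sqrt(13457/103) = sqrt(1386071)/103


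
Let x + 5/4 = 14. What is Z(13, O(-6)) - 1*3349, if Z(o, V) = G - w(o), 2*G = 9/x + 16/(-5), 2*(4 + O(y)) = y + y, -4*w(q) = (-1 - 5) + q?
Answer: -1138489/340 ≈ -3348.5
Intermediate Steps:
x = 51/4 (x = -5/4 + 14 = 51/4 ≈ 12.750)
w(q) = 3/2 - q/4 (w(q) = -((-1 - 5) + q)/4 = -(-6 + q)/4 = 3/2 - q/4)
O(y) = -4 + y (O(y) = -4 + (y + y)/2 = -4 + (2*y)/2 = -4 + y)
G = -106/85 (G = (9/(51/4) + 16/(-5))/2 = (9*(4/51) + 16*(-1/5))/2 = (12/17 - 16/5)/2 = (1/2)*(-212/85) = -106/85 ≈ -1.2471)
Z(o, V) = -467/170 + o/4 (Z(o, V) = -106/85 - (3/2 - o/4) = -106/85 + (-3/2 + o/4) = -467/170 + o/4)
Z(13, O(-6)) - 1*3349 = (-467/170 + (1/4)*13) - 1*3349 = (-467/170 + 13/4) - 3349 = 171/340 - 3349 = -1138489/340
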